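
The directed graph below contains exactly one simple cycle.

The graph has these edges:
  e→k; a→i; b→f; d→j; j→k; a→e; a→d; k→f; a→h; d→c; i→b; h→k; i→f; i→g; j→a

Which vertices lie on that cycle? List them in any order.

a, d, j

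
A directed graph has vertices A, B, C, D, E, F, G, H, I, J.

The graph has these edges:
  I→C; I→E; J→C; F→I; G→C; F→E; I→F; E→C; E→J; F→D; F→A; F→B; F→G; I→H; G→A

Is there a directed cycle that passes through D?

No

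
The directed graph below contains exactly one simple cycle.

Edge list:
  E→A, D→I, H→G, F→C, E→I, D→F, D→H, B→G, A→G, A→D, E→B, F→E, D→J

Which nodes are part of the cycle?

DFS with gray/black marking from D:
D gray
  J gray
  J black
  I gray
  I black
  H gray
    G gray
    G black
  H black
  F gray
    E gray
      E→I: I black — skip
      B gray
        B→G: G black — skip
      B black
      A gray
        A→D: D is gray → back edge
Back edge closes the cycle D → F → E → A → D; its vertices are {A, D, E, F}.

A, D, E, F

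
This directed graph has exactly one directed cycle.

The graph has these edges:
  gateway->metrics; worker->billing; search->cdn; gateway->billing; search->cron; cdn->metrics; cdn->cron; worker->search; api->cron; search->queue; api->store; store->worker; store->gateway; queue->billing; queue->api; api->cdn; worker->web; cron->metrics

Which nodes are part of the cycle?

api, queue, store, search, worker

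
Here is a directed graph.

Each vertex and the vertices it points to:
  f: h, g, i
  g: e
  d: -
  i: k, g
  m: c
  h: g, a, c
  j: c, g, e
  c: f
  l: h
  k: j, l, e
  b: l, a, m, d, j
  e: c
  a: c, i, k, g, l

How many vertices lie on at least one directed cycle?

10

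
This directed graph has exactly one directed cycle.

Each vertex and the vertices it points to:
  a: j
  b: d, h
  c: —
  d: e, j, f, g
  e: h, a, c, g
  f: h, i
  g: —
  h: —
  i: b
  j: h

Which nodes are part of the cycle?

b, d, f, i

DFS with gray/black marking from d:
d gray
  e gray
    h gray
    h black
    a gray
      j gray
        j→h: h black — skip
      j black
    a black
    c gray
    c black
    g gray
    g black
  e black
  d→j: j black — skip
  f gray
    f→h: h black — skip
    i gray
      b gray
        b→d: d is gray → back edge
Back edge closes the cycle d → f → i → b → d; its vertices are {b, d, f, i}.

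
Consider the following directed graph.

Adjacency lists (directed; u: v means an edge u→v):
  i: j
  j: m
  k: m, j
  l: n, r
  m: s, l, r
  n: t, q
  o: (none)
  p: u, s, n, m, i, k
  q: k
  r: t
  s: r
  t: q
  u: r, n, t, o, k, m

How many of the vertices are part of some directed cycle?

9

A vertex is on a directed cycle iff it belongs to a strongly connected component of size ≥ 2 (or has a self-loop).
The vertices on cycles are {j, k, l, m, n, q, r, s, t} — 9 in total.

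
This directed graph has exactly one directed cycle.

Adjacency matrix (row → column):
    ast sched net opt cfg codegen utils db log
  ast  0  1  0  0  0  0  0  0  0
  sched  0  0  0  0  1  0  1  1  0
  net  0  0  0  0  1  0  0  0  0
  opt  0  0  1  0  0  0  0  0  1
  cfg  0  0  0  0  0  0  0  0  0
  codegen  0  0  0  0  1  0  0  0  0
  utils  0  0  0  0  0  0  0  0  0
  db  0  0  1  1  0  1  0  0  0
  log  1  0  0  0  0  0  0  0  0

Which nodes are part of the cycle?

db, ast, log, opt, sched

DFS with gray/black marking from log:
log gray
  ast gray
    sched gray
      utils gray
      utils black
      db gray
        codegen gray
          cfg gray
          cfg black
        codegen black
        opt gray
          net gray
            net→cfg: cfg black — skip
          net black
          opt→log: log is gray → back edge
Back edge closes the cycle log → ast → sched → db → opt → log; its vertices are {db, ast, log, opt, sched}.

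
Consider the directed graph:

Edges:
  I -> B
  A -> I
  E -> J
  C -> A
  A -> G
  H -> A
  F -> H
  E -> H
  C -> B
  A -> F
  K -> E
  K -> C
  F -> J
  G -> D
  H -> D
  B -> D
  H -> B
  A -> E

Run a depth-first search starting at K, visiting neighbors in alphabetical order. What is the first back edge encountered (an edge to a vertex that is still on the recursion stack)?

H->A

DFS from K (visiting neighbors in alphabetical order); mark gray on enter, black on exit:
K gray
  C gray
    A gray
      E gray
        H gray
          H→A: A is gray → back edge
First back edge: H → A.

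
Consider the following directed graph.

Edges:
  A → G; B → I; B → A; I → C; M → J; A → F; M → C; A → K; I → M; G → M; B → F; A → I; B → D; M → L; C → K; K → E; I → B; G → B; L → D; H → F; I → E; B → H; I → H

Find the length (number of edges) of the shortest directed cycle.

For each vertex v, BFS finds the shortest path from v back to v.
The shortest such closed walk is I → B → I, length 2.

2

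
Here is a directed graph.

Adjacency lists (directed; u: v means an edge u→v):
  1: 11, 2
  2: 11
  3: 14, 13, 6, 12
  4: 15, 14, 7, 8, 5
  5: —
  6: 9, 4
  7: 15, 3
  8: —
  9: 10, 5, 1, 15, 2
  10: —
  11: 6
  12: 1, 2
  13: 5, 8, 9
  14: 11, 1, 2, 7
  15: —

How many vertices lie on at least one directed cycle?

11

A vertex is on a directed cycle iff it belongs to a strongly connected component of size ≥ 2 (or has a self-loop).
The vertices on cycles are {1, 2, 3, 4, 6, 7, 9, 11, 12, 13, 14} — 11 in total.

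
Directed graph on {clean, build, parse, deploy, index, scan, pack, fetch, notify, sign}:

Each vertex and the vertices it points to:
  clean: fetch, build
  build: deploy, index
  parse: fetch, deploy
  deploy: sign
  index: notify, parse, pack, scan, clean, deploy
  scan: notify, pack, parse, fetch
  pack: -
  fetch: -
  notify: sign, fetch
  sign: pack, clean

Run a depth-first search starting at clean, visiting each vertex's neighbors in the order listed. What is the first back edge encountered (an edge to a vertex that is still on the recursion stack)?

sign->clean

DFS from clean (visiting each vertex's neighbors in the order listed); mark gray on enter, black on exit:
clean gray
  fetch gray
  fetch black
  build gray
    deploy gray
      sign gray
        pack gray
        pack black
        sign→clean: clean is gray → back edge
First back edge: sign → clean.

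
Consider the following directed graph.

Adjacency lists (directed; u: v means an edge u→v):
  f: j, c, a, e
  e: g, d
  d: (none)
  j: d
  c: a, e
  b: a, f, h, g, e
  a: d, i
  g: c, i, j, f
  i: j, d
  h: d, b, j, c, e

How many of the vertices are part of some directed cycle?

6

A vertex is on a directed cycle iff it belongs to a strongly connected component of size ≥ 2 (or has a self-loop).
The vertices on cycles are {b, c, e, f, g, h} — 6 in total.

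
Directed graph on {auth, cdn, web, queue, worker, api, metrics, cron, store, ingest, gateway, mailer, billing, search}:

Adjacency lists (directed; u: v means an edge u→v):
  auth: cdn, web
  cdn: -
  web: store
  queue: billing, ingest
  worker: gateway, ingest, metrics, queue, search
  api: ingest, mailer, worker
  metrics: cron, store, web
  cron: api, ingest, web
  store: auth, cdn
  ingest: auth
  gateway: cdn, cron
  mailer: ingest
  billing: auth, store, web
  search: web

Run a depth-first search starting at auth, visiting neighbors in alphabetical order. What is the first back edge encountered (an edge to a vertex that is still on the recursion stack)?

store->auth

DFS from auth (visiting neighbors in alphabetical order); mark gray on enter, black on exit:
auth gray
  cdn gray
  cdn black
  web gray
    store gray
      store→auth: auth is gray → back edge
First back edge: store → auth.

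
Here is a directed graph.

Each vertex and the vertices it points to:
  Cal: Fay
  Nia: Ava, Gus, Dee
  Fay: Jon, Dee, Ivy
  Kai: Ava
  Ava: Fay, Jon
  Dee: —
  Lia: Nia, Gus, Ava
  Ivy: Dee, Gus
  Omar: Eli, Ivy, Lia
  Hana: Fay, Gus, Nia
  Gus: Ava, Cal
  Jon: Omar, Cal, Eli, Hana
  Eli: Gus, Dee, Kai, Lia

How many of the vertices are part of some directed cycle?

12

A vertex is on a directed cycle iff it belongs to a strongly connected component of size ≥ 2 (or has a self-loop).
The vertices on cycles are {Ava, Cal, Eli, Fay, Gus, Ivy, Jon, Kai, Lia, Nia, Hana, Omar} — 12 in total.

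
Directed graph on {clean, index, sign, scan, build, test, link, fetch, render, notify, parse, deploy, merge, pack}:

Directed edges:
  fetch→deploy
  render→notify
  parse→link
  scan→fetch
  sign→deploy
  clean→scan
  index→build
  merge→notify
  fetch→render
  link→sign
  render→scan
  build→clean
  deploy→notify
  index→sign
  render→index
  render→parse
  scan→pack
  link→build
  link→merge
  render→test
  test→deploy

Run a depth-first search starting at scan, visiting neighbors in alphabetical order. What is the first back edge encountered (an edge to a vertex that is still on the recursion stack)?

clean->scan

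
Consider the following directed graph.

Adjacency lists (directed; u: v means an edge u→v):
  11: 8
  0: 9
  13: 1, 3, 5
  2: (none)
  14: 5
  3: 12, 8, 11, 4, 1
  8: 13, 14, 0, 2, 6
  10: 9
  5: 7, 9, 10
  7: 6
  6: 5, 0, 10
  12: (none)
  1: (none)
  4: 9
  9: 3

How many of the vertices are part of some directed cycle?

A vertex is on a directed cycle iff it belongs to a strongly connected component of size ≥ 2 (or has a self-loop).
The vertices on cycles are {0, 3, 4, 5, 6, 7, 8, 9, 10, 11, 13, 14} — 12 in total.

12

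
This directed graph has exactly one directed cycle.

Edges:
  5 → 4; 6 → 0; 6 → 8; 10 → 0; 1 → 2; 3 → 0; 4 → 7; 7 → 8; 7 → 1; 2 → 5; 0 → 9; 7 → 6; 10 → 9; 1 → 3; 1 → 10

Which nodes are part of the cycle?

1, 2, 4, 5, 7

DFS with gray/black marking from 7:
7 gray
  1 gray
    10 gray
      9 gray
      9 black
      0 gray
        0→9: 9 black — skip
      0 black
    10 black
    3 gray
      3→0: 0 black — skip
    3 black
    2 gray
      5 gray
        4 gray
          4→7: 7 is gray → back edge
Back edge closes the cycle 7 → 1 → 2 → 5 → 4 → 7; its vertices are {1, 2, 4, 5, 7}.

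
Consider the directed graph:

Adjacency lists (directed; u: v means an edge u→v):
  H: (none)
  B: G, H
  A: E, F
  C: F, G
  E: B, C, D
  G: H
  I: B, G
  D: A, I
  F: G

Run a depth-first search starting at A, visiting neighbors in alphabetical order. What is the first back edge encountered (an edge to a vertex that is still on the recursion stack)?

DFS from A (visiting neighbors in alphabetical order); mark gray on enter, black on exit:
A gray
  E gray
    B gray
      G gray
        H gray
        H black
      G black
      B→H: H black — skip
    B black
    C gray
      F gray
        F→G: G black — skip
      F black
      C→G: G black — skip
    C black
    D gray
      D→A: A is gray → back edge
First back edge: D → A.

D→A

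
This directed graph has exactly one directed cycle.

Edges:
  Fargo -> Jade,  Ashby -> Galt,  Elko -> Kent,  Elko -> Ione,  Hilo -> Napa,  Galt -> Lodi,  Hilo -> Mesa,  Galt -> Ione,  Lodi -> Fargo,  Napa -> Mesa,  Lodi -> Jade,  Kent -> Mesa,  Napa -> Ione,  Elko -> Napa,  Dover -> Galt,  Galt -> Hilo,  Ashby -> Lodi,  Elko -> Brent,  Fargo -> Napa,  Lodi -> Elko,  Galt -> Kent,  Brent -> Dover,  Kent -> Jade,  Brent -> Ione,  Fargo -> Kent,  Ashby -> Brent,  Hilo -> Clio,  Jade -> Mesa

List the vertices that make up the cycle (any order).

Elko, Galt, Lodi, Brent, Dover

DFS with gray/black marking from Galt:
Galt gray
  Kent gray
    Jade gray
      Mesa gray
      Mesa black
    Jade black
    Kent→Mesa: Mesa black — skip
  Kent black
  Lodi gray
    Lodi→Jade: Jade black — skip
    Elko gray
      Ione gray
      Ione black
      Napa gray
        Napa→Mesa: Mesa black — skip
        Napa→Ione: Ione black — skip
      Napa black
      Elko→Kent: Kent black — skip
      Brent gray
        Brent→Ione: Ione black — skip
        Dover gray
          Dover→Galt: Galt is gray → back edge
Back edge closes the cycle Galt → Lodi → Elko → Brent → Dover → Galt; its vertices are {Elko, Galt, Lodi, Brent, Dover}.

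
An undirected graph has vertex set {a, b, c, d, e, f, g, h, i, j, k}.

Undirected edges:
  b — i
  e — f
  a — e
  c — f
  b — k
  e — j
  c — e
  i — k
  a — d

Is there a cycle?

Yes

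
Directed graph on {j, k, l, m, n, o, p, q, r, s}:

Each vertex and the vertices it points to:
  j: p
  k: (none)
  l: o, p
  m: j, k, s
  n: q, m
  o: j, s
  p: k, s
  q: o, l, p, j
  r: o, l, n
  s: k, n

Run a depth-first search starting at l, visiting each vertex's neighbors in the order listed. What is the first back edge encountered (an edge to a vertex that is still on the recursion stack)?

q→o

DFS from l (visiting each vertex's neighbors in the order listed); mark gray on enter, black on exit:
l gray
  o gray
    j gray
      p gray
        k gray
        k black
        s gray
          s→k: k black — skip
          n gray
            q gray
              q→o: o is gray → back edge
First back edge: q → o.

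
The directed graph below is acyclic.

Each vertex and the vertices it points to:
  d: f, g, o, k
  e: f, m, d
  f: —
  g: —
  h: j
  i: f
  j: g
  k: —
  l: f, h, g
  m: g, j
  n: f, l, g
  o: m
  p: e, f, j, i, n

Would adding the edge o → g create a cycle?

No

Adding o→g creates a cycle iff g can already reach o.
Explore from g: no path reaches o. The graph stays acyclic.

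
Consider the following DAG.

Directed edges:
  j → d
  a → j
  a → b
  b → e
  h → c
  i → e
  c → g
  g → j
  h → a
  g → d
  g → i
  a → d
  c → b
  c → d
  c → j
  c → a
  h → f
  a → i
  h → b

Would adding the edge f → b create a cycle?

No

Adding f→b creates a cycle iff b can already reach f.
Explore from b: no path reaches f. The graph stays acyclic.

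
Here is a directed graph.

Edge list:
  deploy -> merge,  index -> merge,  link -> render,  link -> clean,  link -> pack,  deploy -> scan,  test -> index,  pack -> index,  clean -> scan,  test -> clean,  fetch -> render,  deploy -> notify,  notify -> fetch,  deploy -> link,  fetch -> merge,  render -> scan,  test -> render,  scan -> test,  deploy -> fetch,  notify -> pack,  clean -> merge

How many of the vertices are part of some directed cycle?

4

A vertex is on a directed cycle iff it belongs to a strongly connected component of size ≥ 2 (or has a self-loop).
The vertices on cycles are {scan, test, clean, render} — 4 in total.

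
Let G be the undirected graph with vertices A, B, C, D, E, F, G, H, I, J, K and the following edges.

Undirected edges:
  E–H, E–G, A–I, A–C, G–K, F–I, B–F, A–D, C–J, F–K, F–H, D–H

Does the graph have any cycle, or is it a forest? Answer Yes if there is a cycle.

Yes

DFS, tracking each vertex's parent; an edge to a visited non-parent vertex closes a cycle.
Start from E:
visit E (parent –)
  visit H (parent E)
    H–E: parent, skip
    visit D (parent H)
      visit A (parent D)
        visit C (parent A)
          visit J (parent C)
            J–C: parent, skip
          C–A: parent, skip
        visit I (parent A)
          I–A: parent, skip
          visit F (parent I)
            F–I: parent, skip
            F–H: H visited and ≠ parent → cycle
Cycle: H – D – A – I – F – H.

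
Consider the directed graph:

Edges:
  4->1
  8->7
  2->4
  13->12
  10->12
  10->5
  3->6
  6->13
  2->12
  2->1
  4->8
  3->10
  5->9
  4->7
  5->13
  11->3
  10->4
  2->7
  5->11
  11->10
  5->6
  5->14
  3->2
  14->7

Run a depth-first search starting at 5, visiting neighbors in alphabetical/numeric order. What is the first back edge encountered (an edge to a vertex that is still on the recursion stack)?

10→5

DFS from 5 (visiting neighbors in alphabetical/numeric order); mark gray on enter, black on exit:
5 gray
  6 gray
    13 gray
      12 gray
      12 black
    13 black
  6 black
  9 gray
  9 black
  11 gray
    3 gray
      2 gray
        1 gray
        1 black
        4 gray
          4→1: 1 black — skip
          7 gray
          7 black
          8 gray
            8→7: 7 black — skip
          8 black
        4 black
        2→7: 7 black — skip
        2→12: 12 black — skip
      2 black
      3→6: 6 black — skip
      10 gray
        10→4: 4 black — skip
        10→5: 5 is gray → back edge
First back edge: 10 → 5.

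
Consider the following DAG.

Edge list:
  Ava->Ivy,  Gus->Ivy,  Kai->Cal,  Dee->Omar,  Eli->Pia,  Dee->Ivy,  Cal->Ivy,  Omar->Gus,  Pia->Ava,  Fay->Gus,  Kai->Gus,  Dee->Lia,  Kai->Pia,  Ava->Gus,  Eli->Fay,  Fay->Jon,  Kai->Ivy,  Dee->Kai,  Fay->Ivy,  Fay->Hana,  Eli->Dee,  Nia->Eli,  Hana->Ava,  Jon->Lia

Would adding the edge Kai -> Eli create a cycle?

Yes

Adding Kai→Eli creates a cycle iff Eli can already reach Kai.
Path from Eli: Eli → Dee → Kai.
So Eli → … → Kai → Eli is a cycle.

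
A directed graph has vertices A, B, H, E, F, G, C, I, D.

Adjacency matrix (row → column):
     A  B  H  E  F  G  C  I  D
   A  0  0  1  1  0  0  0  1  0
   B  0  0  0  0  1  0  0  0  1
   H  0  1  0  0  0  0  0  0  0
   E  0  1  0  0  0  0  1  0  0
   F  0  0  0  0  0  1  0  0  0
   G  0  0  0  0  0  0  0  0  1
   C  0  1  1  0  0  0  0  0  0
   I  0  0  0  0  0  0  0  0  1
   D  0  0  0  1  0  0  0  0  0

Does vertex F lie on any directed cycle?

Yes

F is on a cycle iff F can reach itself via ≥1 edge.
F → G → D → E → B → F — yes.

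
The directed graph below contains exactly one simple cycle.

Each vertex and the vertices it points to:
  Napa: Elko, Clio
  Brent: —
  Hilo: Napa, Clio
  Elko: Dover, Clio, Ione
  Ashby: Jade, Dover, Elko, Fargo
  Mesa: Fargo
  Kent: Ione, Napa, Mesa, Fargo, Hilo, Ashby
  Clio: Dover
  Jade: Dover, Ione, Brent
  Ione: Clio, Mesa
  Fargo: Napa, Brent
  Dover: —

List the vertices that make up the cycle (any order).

DFS with gray/black marking from Fargo:
Fargo gray
  Napa gray
    Elko gray
      Dover gray
      Dover black
      Clio gray
        Clio→Dover: Dover black — skip
      Clio black
      Ione gray
        Ione→Clio: Clio black — skip
        Mesa gray
          Mesa→Fargo: Fargo is gray → back edge
Back edge closes the cycle Fargo → Napa → Elko → Ione → Mesa → Fargo; its vertices are {Elko, Ione, Mesa, Napa, Fargo}.

Elko, Ione, Mesa, Napa, Fargo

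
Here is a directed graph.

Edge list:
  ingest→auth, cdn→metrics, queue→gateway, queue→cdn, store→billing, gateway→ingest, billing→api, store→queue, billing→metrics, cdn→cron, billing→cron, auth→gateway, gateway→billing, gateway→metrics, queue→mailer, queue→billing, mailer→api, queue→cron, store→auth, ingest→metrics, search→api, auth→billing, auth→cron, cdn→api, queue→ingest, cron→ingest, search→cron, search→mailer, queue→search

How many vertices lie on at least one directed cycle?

5

A vertex is on a directed cycle iff it belongs to a strongly connected component of size ≥ 2 (or has a self-loop).
The vertices on cycles are {auth, cron, ingest, billing, gateway} — 5 in total.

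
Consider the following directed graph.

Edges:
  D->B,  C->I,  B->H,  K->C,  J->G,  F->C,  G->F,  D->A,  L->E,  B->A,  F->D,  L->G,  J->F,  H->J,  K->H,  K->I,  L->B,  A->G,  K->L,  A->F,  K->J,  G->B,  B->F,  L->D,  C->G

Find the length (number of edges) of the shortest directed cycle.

For each vertex v, BFS finds the shortest path from v back to v.
The shortest such closed walk is B → A → G → B, length 3.

3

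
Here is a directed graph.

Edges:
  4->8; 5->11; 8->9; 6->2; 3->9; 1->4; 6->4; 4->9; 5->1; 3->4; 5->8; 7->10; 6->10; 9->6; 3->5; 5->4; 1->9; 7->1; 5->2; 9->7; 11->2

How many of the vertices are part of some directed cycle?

6

A vertex is on a directed cycle iff it belongs to a strongly connected component of size ≥ 2 (or has a self-loop).
The vertices on cycles are {1, 4, 6, 7, 8, 9} — 6 in total.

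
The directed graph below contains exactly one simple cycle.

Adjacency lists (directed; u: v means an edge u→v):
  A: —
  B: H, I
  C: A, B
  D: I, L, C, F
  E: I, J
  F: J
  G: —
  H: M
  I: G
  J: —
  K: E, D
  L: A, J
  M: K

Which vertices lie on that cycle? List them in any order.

DFS with gray/black marking from K:
K gray
  E gray
    I gray
      G gray
      G black
    I black
    J gray
    J black
  E black
  D gray
    D→I: I black — skip
    L gray
      A gray
      A black
      L→J: J black — skip
    L black
    C gray
      C→A: A black — skip
      B gray
        H gray
          M gray
            M→K: K is gray → back edge
Back edge closes the cycle K → D → C → B → H → M → K; its vertices are {B, C, D, H, K, M}.

B, C, D, H, K, M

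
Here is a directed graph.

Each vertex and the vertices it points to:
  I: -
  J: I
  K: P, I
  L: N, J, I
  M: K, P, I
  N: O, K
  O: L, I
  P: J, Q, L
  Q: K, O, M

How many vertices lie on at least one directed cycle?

7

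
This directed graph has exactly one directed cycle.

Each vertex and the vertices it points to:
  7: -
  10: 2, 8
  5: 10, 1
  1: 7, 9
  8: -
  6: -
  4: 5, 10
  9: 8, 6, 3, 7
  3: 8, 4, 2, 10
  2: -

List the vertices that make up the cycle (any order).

DFS with gray/black marking from 5:
5 gray
  10 gray
    2 gray
    2 black
    8 gray
    8 black
  10 black
  1 gray
    7 gray
    7 black
    9 gray
      9→8: 8 black — skip
      6 gray
      6 black
      3 gray
        3→8: 8 black — skip
        4 gray
          4→5: 5 is gray → back edge
Back edge closes the cycle 5 → 1 → 9 → 3 → 4 → 5; its vertices are {1, 3, 4, 5, 9}.

1, 3, 4, 5, 9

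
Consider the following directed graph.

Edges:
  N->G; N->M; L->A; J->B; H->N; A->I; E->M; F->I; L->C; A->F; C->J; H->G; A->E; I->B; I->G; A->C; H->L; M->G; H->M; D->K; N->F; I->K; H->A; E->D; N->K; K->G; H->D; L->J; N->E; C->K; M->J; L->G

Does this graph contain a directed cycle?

No

DFS with white/gray/black marking, starting from M:
M gray
  J gray
    B gray
    B black
  J black
  G gray
  G black
M black
A gray
  I gray
    I→B: B black — skip
    K gray
      K→G: G black — skip
    K black
    I→G: G black — skip
  I black
  E gray
    D gray
      D→K: K black — skip
    D black
    E→M: M black — skip
  E black
  C gray
    C→K: K black — skip
    C→J: J black — skip
  C black
  F gray
    F→I: I black — skip
  F black
A black
H gray
  H→M: M black — skip
  H→D: D black — skip
  L gray
    L→J: J black — skip
    L→G: G black — skip
    L→A: A black — skip
    L→C: C black — skip
  L black
  H→A: A black — skip
  N gray
    N→F: F black — skip
    N→E: E black — skip
    N→M: M black — skip
    N→G: G black — skip
    N→K: K black — skip
  N black
  H→G: G black — skip
H black
Every edge goes to a white or black vertex — no back edge, so the graph is acyclic.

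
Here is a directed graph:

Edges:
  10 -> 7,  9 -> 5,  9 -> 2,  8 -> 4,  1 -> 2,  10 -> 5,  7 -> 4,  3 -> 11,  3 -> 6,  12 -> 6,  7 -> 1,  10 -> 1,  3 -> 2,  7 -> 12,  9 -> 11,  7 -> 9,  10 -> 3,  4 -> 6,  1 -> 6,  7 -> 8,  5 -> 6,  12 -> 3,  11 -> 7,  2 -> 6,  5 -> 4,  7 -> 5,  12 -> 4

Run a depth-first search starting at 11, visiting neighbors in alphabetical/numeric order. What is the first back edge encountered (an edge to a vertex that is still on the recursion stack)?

DFS from 11 (visiting neighbors in alphabetical/numeric order); mark gray on enter, black on exit:
11 gray
  7 gray
    1 gray
      2 gray
        6 gray
        6 black
      2 black
      1→6: 6 black — skip
    1 black
    4 gray
      4→6: 6 black — skip
    4 black
    5 gray
      5→4: 4 black — skip
      5→6: 6 black — skip
    5 black
    8 gray
      8→4: 4 black — skip
    8 black
    9 gray
      9→2: 2 black — skip
      9→5: 5 black — skip
      9→11: 11 is gray → back edge
First back edge: 9 → 11.

9->11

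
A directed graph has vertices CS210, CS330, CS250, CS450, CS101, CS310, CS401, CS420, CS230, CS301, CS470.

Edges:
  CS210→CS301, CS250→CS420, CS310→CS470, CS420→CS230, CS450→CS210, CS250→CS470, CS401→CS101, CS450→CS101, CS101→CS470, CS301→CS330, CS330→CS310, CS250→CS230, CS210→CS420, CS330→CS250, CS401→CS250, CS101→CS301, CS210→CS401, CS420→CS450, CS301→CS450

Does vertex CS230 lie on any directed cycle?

No

CS230 lies on a cycle iff there is a path from CS230 back to itself.
Exploring from CS230, it never reaches itself; equivalently, its strongly connected component is a singleton.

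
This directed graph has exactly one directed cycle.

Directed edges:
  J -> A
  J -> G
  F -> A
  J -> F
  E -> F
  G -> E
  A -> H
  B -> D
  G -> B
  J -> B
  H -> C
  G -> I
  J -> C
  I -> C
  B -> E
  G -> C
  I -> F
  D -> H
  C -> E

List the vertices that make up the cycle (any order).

DFS with gray/black marking from A:
A gray
  H gray
    C gray
      E gray
        F gray
          F→A: A is gray → back edge
Back edge closes the cycle A → H → C → E → F → A; its vertices are {A, C, E, F, H}.

A, C, E, F, H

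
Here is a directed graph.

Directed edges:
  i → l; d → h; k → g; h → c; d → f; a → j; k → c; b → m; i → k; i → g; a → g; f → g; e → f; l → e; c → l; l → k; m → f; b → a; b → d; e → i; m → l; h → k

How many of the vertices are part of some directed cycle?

5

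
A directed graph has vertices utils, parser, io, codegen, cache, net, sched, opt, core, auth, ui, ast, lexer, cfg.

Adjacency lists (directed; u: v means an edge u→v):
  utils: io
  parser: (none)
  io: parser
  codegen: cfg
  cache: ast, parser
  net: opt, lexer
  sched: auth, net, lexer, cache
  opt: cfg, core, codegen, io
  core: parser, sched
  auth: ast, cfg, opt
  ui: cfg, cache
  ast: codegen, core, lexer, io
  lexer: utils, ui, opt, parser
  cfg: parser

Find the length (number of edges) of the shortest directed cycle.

4

For each vertex v, BFS finds the shortest path from v back to v.
The shortest such closed walk is sched → net → opt → core → sched, length 4.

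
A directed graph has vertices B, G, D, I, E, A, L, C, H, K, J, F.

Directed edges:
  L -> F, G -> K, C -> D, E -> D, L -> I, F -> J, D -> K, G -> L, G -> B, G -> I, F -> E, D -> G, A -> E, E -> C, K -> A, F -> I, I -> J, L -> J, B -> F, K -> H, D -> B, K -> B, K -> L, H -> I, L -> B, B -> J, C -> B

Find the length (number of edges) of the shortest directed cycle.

4

For each vertex v, BFS finds the shortest path from v back to v.
The shortest such closed walk is E → D → K → A → E, length 4.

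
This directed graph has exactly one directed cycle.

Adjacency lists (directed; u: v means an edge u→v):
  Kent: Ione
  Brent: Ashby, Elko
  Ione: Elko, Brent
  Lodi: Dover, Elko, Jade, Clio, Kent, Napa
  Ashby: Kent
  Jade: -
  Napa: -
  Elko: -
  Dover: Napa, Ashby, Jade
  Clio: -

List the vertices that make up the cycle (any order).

Ione, Kent, Ashby, Brent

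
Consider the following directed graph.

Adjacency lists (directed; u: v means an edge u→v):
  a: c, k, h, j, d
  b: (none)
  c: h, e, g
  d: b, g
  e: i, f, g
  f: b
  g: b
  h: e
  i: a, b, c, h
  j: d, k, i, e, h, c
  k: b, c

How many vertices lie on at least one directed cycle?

7

A vertex is on a directed cycle iff it belongs to a strongly connected component of size ≥ 2 (or has a self-loop).
The vertices on cycles are {a, c, e, h, i, j, k} — 7 in total.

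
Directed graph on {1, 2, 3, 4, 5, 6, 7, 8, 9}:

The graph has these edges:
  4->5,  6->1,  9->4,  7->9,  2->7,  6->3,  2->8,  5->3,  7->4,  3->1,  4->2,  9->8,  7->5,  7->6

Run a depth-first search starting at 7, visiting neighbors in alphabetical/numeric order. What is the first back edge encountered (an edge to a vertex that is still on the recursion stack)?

DFS from 7 (visiting neighbors in alphabetical/numeric order); mark gray on enter, black on exit:
7 gray
  4 gray
    2 gray
      2→7: 7 is gray → back edge
First back edge: 2 → 7.

2->7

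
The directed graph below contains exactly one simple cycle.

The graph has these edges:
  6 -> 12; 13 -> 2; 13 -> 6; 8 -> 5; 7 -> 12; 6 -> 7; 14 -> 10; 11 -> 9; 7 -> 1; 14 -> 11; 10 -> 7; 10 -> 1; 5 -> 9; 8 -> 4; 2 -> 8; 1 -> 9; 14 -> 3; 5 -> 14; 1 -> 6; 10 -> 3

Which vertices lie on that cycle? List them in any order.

1, 6, 7

DFS with gray/black marking from 6:
6 gray
  12 gray
  12 black
  7 gray
    7→12: 12 black — skip
    1 gray
      1→6: 6 is gray → back edge
Back edge closes the cycle 6 → 7 → 1 → 6; its vertices are {1, 6, 7}.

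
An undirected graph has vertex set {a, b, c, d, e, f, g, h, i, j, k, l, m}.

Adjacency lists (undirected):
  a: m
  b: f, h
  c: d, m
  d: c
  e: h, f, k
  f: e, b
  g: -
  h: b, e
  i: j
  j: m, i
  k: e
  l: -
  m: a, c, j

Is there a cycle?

Yes

DFS, tracking each vertex's parent; an edge to a visited non-parent vertex closes a cycle.
Start from m:
visit m (parent –)
  visit a (parent m)
    a–m: parent, skip
  visit c (parent m)
    visit d (parent c)
      d–c: parent, skip
    c–m: parent, skip
  visit j (parent m)
    j–m: parent, skip
    visit i (parent j)
      i–j: parent, skip
visit b (parent –)
  visit f (parent b)
    visit e (parent f)
      visit h (parent e)
        h–b: b visited and ≠ parent → cycle
Cycle: b – f – e – h – b.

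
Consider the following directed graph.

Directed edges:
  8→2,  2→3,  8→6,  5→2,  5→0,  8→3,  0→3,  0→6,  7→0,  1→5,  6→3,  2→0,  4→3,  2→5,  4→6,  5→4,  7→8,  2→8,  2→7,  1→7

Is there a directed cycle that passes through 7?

7 is on a cycle iff 7 can reach itself via ≥1 edge.
7 → 8 → 2 → 7 — yes.

Yes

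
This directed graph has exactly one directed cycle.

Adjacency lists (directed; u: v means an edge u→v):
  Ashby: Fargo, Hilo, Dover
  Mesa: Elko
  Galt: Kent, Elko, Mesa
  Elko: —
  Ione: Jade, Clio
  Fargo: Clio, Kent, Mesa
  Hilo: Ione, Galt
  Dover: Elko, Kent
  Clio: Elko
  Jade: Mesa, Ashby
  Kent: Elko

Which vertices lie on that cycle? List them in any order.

Hilo, Ione, Jade, Ashby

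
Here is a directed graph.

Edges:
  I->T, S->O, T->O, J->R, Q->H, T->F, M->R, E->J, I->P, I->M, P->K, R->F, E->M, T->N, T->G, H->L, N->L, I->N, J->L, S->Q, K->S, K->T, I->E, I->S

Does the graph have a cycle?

No

DFS with white/gray/black marking, starting from J:
J gray
  R gray
    F gray
    F black
  R black
  L gray
  L black
J black
M gray
  M→R: R black — skip
M black
I gray
  N gray
    N→L: L black — skip
  N black
  T gray
    G gray
    G black
    O gray
    O black
    T→F: F black — skip
    T→N: N black — skip
  T black
  S gray
    S→O: O black — skip
    Q gray
      H gray
        H→L: L black — skip
      H black
    Q black
  S black
  I→M: M black — skip
  P gray
    K gray
      K→T: T black — skip
      K→S: S black — skip
    K black
  P black
  E gray
    E→M: M black — skip
    E→J: J black — skip
  E black
I black
Every edge goes to a white or black vertex — no back edge, so the graph is acyclic.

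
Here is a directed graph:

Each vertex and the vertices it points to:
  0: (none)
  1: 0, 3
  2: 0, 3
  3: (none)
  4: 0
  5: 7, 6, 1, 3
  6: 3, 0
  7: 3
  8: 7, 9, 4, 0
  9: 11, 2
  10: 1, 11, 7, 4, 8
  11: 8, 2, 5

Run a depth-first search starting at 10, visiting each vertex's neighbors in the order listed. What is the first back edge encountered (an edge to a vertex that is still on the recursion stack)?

DFS from 10 (visiting each vertex's neighbors in the order listed); mark gray on enter, black on exit:
10 gray
  1 gray
    0 gray
    0 black
    3 gray
    3 black
  1 black
  11 gray
    8 gray
      7 gray
        7→3: 3 black — skip
      7 black
      9 gray
        9→11: 11 is gray → back edge
First back edge: 9 → 11.

9→11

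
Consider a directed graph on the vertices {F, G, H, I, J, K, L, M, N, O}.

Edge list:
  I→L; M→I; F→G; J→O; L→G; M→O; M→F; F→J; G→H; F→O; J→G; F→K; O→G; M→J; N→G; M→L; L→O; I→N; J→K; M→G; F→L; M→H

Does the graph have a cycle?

No

DFS with white/gray/black marking, starting from H:
H gray
H black
F gray
  O gray
    G gray
      G→H: H black — skip
    G black
  O black
  F→G: G black — skip
  K gray
  K black
  J gray
    J→K: K black — skip
    J→O: O black — skip
    J→G: G black — skip
  J black
  L gray
    L→O: O black — skip
    L→G: G black — skip
  L black
F black
I gray
  I→L: L black — skip
  N gray
    N→G: G black — skip
  N black
I black
M gray
  M→J: J black — skip
  M→L: L black — skip
  M→O: O black — skip
  M→H: H black — skip
  M→I: I black — skip
  M→F: F black — skip
  M→G: G black — skip
M black
Every edge goes to a white or black vertex — no back edge, so the graph is acyclic.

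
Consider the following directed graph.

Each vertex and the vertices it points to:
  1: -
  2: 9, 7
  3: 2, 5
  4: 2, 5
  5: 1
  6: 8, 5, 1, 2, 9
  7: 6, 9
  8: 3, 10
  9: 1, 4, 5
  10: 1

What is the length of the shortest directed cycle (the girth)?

3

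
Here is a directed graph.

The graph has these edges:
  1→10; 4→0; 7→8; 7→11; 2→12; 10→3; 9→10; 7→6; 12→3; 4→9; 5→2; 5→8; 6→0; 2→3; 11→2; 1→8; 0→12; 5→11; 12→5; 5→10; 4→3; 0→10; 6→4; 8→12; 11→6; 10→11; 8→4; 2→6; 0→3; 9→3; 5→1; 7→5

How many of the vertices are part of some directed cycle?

A vertex is on a directed cycle iff it belongs to a strongly connected component of size ≥ 2 (or has a self-loop).
The vertices on cycles are {0, 1, 2, 4, 5, 6, 8, 9, 10, 11, 12} — 11 in total.

11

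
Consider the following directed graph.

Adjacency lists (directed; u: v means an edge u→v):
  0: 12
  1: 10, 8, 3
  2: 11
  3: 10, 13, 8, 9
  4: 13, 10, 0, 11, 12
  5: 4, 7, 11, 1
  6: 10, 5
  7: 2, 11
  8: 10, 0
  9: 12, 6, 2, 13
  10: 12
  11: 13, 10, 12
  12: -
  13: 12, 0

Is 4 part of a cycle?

No

4 lies on a cycle iff there is a path from 4 back to itself.
Exploring from 4, it never reaches itself; equivalently, its strongly connected component is a singleton.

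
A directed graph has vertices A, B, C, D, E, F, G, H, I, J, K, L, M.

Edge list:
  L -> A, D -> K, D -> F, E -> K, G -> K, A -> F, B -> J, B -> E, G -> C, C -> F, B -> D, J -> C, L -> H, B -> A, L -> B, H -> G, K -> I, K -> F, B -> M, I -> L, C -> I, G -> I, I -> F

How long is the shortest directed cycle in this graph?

4

For each vertex v, BFS finds the shortest path from v back to v.
The shortest such closed walk is L → H → G → I → L, length 4.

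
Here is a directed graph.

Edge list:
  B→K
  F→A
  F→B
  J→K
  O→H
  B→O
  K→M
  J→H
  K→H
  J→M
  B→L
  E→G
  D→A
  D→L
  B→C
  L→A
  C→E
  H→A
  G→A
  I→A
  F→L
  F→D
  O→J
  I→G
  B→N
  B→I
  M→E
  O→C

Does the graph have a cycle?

DFS with white/gray/black marking, starting from O:
O gray
  J gray
    H gray
      A gray
      A black
    H black
    M gray
      E gray
        G gray
          G→A: A black — skip
        G black
      E black
    M black
    K gray
      K→M: M black — skip
      K→H: H black — skip
    K black
  J black
  O→H: H black — skip
  C gray
    C→E: E black — skip
  C black
O black
B gray
  B→O: O black — skip
  I gray
    I→A: A black — skip
    I→G: G black — skip
  I black
  B→C: C black — skip
  N gray
  N black
  B→K: K black — skip
  L gray
    L→A: A black — skip
  L black
B black
D gray
  D→A: A black — skip
  D→L: L black — skip
D black
F gray
  F→A: A black — skip
  F→D: D black — skip
  F→B: B black — skip
  F→L: L black — skip
F black
Every edge goes to a white or black vertex — no back edge, so the graph is acyclic.

No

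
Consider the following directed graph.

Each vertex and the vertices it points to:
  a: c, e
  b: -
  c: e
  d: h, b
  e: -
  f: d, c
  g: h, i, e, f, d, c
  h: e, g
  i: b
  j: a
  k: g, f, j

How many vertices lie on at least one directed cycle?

4

A vertex is on a directed cycle iff it belongs to a strongly connected component of size ≥ 2 (or has a self-loop).
The vertices on cycles are {d, f, g, h} — 4 in total.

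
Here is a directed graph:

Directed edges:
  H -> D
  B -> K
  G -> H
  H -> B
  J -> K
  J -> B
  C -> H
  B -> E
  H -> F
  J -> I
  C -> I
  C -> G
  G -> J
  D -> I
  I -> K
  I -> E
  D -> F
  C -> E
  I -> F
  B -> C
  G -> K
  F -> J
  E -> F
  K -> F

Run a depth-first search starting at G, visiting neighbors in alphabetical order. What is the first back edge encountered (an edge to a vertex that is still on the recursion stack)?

J->B

DFS from G (visiting neighbors in alphabetical order); mark gray on enter, black on exit:
G gray
  H gray
    B gray
      C gray
        E gray
          F gray
            J gray
              J→B: B is gray → back edge
First back edge: J → B.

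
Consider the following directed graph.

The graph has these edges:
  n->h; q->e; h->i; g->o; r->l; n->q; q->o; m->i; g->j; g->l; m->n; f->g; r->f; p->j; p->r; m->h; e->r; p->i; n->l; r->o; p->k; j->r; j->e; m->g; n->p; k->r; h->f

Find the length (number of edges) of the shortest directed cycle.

4

For each vertex v, BFS finds the shortest path from v back to v.
The shortest such closed walk is g → j → r → f → g, length 4.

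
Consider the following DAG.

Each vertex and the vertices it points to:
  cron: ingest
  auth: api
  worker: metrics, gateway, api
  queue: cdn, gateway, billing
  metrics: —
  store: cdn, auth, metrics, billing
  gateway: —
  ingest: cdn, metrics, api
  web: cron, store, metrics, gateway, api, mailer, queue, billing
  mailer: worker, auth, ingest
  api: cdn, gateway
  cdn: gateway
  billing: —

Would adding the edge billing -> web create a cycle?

Yes

Adding billing→web creates a cycle iff web can already reach billing.
Path from web: web → billing.
So web → … → billing → web is a cycle.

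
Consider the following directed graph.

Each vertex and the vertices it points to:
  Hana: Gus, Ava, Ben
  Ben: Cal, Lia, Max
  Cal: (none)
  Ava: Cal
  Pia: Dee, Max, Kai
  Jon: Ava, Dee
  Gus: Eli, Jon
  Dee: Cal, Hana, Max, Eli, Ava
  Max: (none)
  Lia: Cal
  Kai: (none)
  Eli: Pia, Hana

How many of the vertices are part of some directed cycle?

6

A vertex is on a directed cycle iff it belongs to a strongly connected component of size ≥ 2 (or has a self-loop).
The vertices on cycles are {Dee, Eli, Gus, Jon, Pia, Hana} — 6 in total.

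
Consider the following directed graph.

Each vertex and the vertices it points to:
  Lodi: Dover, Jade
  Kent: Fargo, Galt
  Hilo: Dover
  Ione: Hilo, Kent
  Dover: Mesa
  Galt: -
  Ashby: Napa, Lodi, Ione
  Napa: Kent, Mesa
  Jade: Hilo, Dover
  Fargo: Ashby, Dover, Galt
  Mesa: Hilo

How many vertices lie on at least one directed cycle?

A vertex is on a directed cycle iff it belongs to a strongly connected component of size ≥ 2 (or has a self-loop).
The vertices on cycles are {Hilo, Ione, Kent, Mesa, Napa, Ashby, Dover, Fargo} — 8 in total.

8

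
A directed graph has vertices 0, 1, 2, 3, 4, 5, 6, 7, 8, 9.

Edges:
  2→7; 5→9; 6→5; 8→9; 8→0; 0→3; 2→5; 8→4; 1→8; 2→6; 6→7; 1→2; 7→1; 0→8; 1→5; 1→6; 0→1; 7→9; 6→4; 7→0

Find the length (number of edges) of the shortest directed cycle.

For each vertex v, BFS finds the shortest path from v back to v.
The shortest such closed walk is 0 → 8 → 0, length 2.

2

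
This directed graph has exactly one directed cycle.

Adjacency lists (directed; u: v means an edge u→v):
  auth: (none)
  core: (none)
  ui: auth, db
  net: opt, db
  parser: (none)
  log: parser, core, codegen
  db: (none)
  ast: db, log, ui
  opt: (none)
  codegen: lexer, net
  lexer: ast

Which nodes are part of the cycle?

DFS with gray/black marking from ast:
ast gray
  db gray
  db black
  log gray
    parser gray
    parser black
    core gray
    core black
    codegen gray
      lexer gray
        lexer→ast: ast is gray → back edge
Back edge closes the cycle ast → log → codegen → lexer → ast; its vertices are {ast, log, lexer, codegen}.

ast, log, lexer, codegen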